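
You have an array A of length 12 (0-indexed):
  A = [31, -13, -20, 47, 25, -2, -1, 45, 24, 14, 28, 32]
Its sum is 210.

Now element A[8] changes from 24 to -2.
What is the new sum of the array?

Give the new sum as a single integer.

Answer: 184

Derivation:
Old value at index 8: 24
New value at index 8: -2
Delta = -2 - 24 = -26
New sum = old_sum + delta = 210 + (-26) = 184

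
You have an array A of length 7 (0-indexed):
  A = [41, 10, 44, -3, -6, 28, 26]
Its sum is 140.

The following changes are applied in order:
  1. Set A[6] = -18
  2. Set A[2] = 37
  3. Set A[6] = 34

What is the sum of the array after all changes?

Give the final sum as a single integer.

Answer: 141

Derivation:
Initial sum: 140
Change 1: A[6] 26 -> -18, delta = -44, sum = 96
Change 2: A[2] 44 -> 37, delta = -7, sum = 89
Change 3: A[6] -18 -> 34, delta = 52, sum = 141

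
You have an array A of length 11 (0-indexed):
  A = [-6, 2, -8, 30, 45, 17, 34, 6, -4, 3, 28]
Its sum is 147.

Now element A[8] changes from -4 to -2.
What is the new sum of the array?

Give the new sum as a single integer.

Old value at index 8: -4
New value at index 8: -2
Delta = -2 - -4 = 2
New sum = old_sum + delta = 147 + (2) = 149

Answer: 149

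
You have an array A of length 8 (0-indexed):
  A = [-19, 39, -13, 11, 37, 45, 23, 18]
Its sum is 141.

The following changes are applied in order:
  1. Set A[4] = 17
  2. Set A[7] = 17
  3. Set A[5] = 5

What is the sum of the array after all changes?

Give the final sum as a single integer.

Answer: 80

Derivation:
Initial sum: 141
Change 1: A[4] 37 -> 17, delta = -20, sum = 121
Change 2: A[7] 18 -> 17, delta = -1, sum = 120
Change 3: A[5] 45 -> 5, delta = -40, sum = 80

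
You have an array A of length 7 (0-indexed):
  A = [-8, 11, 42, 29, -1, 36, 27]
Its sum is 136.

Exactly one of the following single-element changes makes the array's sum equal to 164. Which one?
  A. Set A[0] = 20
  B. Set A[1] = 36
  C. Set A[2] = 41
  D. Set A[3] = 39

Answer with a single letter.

Answer: A

Derivation:
Option A: A[0] -8->20, delta=28, new_sum=136+(28)=164 <-- matches target
Option B: A[1] 11->36, delta=25, new_sum=136+(25)=161
Option C: A[2] 42->41, delta=-1, new_sum=136+(-1)=135
Option D: A[3] 29->39, delta=10, new_sum=136+(10)=146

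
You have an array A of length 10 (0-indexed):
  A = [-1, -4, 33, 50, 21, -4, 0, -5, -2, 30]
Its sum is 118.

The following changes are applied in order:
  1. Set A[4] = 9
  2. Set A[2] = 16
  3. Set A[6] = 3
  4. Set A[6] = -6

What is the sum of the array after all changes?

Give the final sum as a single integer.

Answer: 83

Derivation:
Initial sum: 118
Change 1: A[4] 21 -> 9, delta = -12, sum = 106
Change 2: A[2] 33 -> 16, delta = -17, sum = 89
Change 3: A[6] 0 -> 3, delta = 3, sum = 92
Change 4: A[6] 3 -> -6, delta = -9, sum = 83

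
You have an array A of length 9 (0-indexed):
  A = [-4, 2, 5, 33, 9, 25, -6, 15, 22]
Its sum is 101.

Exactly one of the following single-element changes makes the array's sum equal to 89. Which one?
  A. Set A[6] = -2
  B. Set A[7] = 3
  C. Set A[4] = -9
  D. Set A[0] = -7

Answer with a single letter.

Option A: A[6] -6->-2, delta=4, new_sum=101+(4)=105
Option B: A[7] 15->3, delta=-12, new_sum=101+(-12)=89 <-- matches target
Option C: A[4] 9->-9, delta=-18, new_sum=101+(-18)=83
Option D: A[0] -4->-7, delta=-3, new_sum=101+(-3)=98

Answer: B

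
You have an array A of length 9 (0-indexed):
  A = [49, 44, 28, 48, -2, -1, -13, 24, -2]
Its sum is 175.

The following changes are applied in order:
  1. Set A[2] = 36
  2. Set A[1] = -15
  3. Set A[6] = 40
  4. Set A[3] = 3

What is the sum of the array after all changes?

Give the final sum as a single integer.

Answer: 132

Derivation:
Initial sum: 175
Change 1: A[2] 28 -> 36, delta = 8, sum = 183
Change 2: A[1] 44 -> -15, delta = -59, sum = 124
Change 3: A[6] -13 -> 40, delta = 53, sum = 177
Change 4: A[3] 48 -> 3, delta = -45, sum = 132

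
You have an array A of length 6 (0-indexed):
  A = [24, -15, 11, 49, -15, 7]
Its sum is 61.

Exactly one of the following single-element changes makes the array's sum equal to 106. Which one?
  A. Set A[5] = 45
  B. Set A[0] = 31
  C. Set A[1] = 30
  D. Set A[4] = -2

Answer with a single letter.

Answer: C

Derivation:
Option A: A[5] 7->45, delta=38, new_sum=61+(38)=99
Option B: A[0] 24->31, delta=7, new_sum=61+(7)=68
Option C: A[1] -15->30, delta=45, new_sum=61+(45)=106 <-- matches target
Option D: A[4] -15->-2, delta=13, new_sum=61+(13)=74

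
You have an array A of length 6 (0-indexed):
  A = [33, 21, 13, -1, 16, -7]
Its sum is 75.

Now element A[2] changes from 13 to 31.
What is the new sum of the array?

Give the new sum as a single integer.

Answer: 93

Derivation:
Old value at index 2: 13
New value at index 2: 31
Delta = 31 - 13 = 18
New sum = old_sum + delta = 75 + (18) = 93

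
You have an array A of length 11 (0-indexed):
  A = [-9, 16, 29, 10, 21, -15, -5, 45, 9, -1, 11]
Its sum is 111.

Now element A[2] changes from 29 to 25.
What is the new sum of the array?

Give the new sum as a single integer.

Answer: 107

Derivation:
Old value at index 2: 29
New value at index 2: 25
Delta = 25 - 29 = -4
New sum = old_sum + delta = 111 + (-4) = 107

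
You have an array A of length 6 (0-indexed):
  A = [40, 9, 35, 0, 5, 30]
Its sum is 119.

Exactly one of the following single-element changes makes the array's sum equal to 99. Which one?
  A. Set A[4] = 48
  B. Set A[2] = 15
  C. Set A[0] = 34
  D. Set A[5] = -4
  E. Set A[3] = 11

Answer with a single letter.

Option A: A[4] 5->48, delta=43, new_sum=119+(43)=162
Option B: A[2] 35->15, delta=-20, new_sum=119+(-20)=99 <-- matches target
Option C: A[0] 40->34, delta=-6, new_sum=119+(-6)=113
Option D: A[5] 30->-4, delta=-34, new_sum=119+(-34)=85
Option E: A[3] 0->11, delta=11, new_sum=119+(11)=130

Answer: B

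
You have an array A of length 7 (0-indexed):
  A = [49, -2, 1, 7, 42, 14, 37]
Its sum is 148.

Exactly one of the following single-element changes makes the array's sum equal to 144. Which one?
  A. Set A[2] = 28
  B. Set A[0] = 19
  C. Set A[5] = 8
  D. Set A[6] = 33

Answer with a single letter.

Option A: A[2] 1->28, delta=27, new_sum=148+(27)=175
Option B: A[0] 49->19, delta=-30, new_sum=148+(-30)=118
Option C: A[5] 14->8, delta=-6, new_sum=148+(-6)=142
Option D: A[6] 37->33, delta=-4, new_sum=148+(-4)=144 <-- matches target

Answer: D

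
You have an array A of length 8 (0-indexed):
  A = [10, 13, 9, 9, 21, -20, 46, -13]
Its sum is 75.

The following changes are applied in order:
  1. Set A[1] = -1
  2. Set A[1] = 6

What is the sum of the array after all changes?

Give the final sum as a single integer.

Initial sum: 75
Change 1: A[1] 13 -> -1, delta = -14, sum = 61
Change 2: A[1] -1 -> 6, delta = 7, sum = 68

Answer: 68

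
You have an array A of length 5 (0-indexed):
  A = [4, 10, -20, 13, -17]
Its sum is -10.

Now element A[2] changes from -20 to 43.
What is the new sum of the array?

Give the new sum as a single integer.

Old value at index 2: -20
New value at index 2: 43
Delta = 43 - -20 = 63
New sum = old_sum + delta = -10 + (63) = 53

Answer: 53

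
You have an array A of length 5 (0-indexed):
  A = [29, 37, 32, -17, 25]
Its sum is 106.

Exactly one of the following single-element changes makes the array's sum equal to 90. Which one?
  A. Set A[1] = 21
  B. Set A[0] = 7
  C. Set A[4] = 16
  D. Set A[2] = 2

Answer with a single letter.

Answer: A

Derivation:
Option A: A[1] 37->21, delta=-16, new_sum=106+(-16)=90 <-- matches target
Option B: A[0] 29->7, delta=-22, new_sum=106+(-22)=84
Option C: A[4] 25->16, delta=-9, new_sum=106+(-9)=97
Option D: A[2] 32->2, delta=-30, new_sum=106+(-30)=76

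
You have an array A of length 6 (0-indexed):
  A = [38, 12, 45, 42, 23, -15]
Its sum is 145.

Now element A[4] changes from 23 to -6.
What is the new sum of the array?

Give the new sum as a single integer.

Answer: 116

Derivation:
Old value at index 4: 23
New value at index 4: -6
Delta = -6 - 23 = -29
New sum = old_sum + delta = 145 + (-29) = 116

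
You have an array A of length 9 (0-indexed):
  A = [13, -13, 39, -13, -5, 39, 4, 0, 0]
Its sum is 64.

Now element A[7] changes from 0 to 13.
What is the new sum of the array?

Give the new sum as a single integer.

Old value at index 7: 0
New value at index 7: 13
Delta = 13 - 0 = 13
New sum = old_sum + delta = 64 + (13) = 77

Answer: 77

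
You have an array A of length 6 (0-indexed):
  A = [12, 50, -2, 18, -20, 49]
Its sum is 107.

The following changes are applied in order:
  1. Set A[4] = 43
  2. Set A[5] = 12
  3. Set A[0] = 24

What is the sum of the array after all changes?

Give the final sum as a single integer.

Initial sum: 107
Change 1: A[4] -20 -> 43, delta = 63, sum = 170
Change 2: A[5] 49 -> 12, delta = -37, sum = 133
Change 3: A[0] 12 -> 24, delta = 12, sum = 145

Answer: 145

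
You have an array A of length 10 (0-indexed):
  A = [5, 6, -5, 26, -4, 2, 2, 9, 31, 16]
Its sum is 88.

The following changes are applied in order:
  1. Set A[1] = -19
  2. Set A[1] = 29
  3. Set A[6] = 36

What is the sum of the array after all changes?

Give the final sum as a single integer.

Initial sum: 88
Change 1: A[1] 6 -> -19, delta = -25, sum = 63
Change 2: A[1] -19 -> 29, delta = 48, sum = 111
Change 3: A[6] 2 -> 36, delta = 34, sum = 145

Answer: 145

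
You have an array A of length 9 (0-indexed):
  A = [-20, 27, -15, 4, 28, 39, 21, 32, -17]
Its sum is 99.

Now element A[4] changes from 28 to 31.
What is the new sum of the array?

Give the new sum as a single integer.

Old value at index 4: 28
New value at index 4: 31
Delta = 31 - 28 = 3
New sum = old_sum + delta = 99 + (3) = 102

Answer: 102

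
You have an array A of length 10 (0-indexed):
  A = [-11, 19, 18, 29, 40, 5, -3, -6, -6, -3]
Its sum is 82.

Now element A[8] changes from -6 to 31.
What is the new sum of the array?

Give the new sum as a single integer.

Old value at index 8: -6
New value at index 8: 31
Delta = 31 - -6 = 37
New sum = old_sum + delta = 82 + (37) = 119

Answer: 119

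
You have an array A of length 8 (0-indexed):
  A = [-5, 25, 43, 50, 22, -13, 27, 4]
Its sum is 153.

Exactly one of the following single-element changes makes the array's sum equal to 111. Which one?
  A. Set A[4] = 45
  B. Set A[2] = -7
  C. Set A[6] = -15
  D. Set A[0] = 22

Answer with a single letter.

Answer: C

Derivation:
Option A: A[4] 22->45, delta=23, new_sum=153+(23)=176
Option B: A[2] 43->-7, delta=-50, new_sum=153+(-50)=103
Option C: A[6] 27->-15, delta=-42, new_sum=153+(-42)=111 <-- matches target
Option D: A[0] -5->22, delta=27, new_sum=153+(27)=180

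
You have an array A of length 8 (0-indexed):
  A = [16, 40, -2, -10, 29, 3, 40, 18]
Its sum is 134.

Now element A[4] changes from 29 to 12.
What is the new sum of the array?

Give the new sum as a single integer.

Old value at index 4: 29
New value at index 4: 12
Delta = 12 - 29 = -17
New sum = old_sum + delta = 134 + (-17) = 117

Answer: 117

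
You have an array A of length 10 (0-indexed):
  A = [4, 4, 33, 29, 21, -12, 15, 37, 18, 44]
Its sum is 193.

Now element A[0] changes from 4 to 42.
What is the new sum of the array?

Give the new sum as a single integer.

Answer: 231

Derivation:
Old value at index 0: 4
New value at index 0: 42
Delta = 42 - 4 = 38
New sum = old_sum + delta = 193 + (38) = 231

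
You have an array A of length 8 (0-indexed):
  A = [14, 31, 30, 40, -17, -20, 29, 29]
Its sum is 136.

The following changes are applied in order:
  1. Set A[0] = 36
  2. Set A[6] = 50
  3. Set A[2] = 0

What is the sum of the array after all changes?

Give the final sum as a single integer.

Answer: 149

Derivation:
Initial sum: 136
Change 1: A[0] 14 -> 36, delta = 22, sum = 158
Change 2: A[6] 29 -> 50, delta = 21, sum = 179
Change 3: A[2] 30 -> 0, delta = -30, sum = 149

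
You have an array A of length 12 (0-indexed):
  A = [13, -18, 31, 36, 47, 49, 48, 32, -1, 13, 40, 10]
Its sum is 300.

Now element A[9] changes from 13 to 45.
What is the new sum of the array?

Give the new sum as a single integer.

Old value at index 9: 13
New value at index 9: 45
Delta = 45 - 13 = 32
New sum = old_sum + delta = 300 + (32) = 332

Answer: 332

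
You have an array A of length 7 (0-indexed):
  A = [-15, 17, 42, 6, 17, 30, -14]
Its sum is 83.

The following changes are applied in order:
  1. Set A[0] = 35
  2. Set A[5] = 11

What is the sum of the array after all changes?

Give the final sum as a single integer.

Initial sum: 83
Change 1: A[0] -15 -> 35, delta = 50, sum = 133
Change 2: A[5] 30 -> 11, delta = -19, sum = 114

Answer: 114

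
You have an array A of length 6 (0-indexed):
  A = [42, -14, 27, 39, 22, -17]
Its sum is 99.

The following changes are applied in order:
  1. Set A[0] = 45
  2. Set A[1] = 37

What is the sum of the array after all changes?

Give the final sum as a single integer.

Initial sum: 99
Change 1: A[0] 42 -> 45, delta = 3, sum = 102
Change 2: A[1] -14 -> 37, delta = 51, sum = 153

Answer: 153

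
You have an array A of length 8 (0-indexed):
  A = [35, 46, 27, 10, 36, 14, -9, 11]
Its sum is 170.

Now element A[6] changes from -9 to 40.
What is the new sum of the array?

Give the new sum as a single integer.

Old value at index 6: -9
New value at index 6: 40
Delta = 40 - -9 = 49
New sum = old_sum + delta = 170 + (49) = 219

Answer: 219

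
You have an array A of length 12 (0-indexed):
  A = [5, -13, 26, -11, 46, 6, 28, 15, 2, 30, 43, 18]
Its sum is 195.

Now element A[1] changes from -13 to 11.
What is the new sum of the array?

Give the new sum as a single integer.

Old value at index 1: -13
New value at index 1: 11
Delta = 11 - -13 = 24
New sum = old_sum + delta = 195 + (24) = 219

Answer: 219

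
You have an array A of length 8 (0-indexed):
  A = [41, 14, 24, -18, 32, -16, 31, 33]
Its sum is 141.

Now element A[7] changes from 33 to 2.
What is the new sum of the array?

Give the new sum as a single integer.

Answer: 110

Derivation:
Old value at index 7: 33
New value at index 7: 2
Delta = 2 - 33 = -31
New sum = old_sum + delta = 141 + (-31) = 110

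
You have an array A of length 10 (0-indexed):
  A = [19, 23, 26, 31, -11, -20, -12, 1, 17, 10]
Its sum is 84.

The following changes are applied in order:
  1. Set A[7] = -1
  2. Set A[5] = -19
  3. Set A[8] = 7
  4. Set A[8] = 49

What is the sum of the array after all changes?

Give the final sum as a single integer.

Initial sum: 84
Change 1: A[7] 1 -> -1, delta = -2, sum = 82
Change 2: A[5] -20 -> -19, delta = 1, sum = 83
Change 3: A[8] 17 -> 7, delta = -10, sum = 73
Change 4: A[8] 7 -> 49, delta = 42, sum = 115

Answer: 115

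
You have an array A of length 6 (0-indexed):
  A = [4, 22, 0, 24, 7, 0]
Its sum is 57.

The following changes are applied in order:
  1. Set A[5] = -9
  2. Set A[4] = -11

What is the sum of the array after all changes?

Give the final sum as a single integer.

Initial sum: 57
Change 1: A[5] 0 -> -9, delta = -9, sum = 48
Change 2: A[4] 7 -> -11, delta = -18, sum = 30

Answer: 30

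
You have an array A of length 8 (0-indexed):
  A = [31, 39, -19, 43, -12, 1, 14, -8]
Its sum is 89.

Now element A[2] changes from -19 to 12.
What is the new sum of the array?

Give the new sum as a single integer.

Old value at index 2: -19
New value at index 2: 12
Delta = 12 - -19 = 31
New sum = old_sum + delta = 89 + (31) = 120

Answer: 120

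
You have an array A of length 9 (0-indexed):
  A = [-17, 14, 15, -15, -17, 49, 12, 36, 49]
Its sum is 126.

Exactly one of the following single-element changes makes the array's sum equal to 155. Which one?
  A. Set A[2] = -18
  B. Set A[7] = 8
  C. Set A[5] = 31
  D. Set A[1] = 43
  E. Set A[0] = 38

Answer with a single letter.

Answer: D

Derivation:
Option A: A[2] 15->-18, delta=-33, new_sum=126+(-33)=93
Option B: A[7] 36->8, delta=-28, new_sum=126+(-28)=98
Option C: A[5] 49->31, delta=-18, new_sum=126+(-18)=108
Option D: A[1] 14->43, delta=29, new_sum=126+(29)=155 <-- matches target
Option E: A[0] -17->38, delta=55, new_sum=126+(55)=181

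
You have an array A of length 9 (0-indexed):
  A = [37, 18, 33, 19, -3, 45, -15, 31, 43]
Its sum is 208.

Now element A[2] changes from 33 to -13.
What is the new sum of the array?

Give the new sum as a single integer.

Old value at index 2: 33
New value at index 2: -13
Delta = -13 - 33 = -46
New sum = old_sum + delta = 208 + (-46) = 162

Answer: 162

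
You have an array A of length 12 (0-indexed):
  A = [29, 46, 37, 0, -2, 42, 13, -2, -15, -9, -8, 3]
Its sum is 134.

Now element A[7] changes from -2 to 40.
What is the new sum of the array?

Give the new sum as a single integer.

Old value at index 7: -2
New value at index 7: 40
Delta = 40 - -2 = 42
New sum = old_sum + delta = 134 + (42) = 176

Answer: 176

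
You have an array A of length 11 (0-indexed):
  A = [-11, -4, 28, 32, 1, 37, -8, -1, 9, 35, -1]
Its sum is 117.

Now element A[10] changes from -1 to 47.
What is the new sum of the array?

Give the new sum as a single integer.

Old value at index 10: -1
New value at index 10: 47
Delta = 47 - -1 = 48
New sum = old_sum + delta = 117 + (48) = 165

Answer: 165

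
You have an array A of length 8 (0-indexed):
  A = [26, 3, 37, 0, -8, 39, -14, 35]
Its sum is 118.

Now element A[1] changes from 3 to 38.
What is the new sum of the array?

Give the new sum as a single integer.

Answer: 153

Derivation:
Old value at index 1: 3
New value at index 1: 38
Delta = 38 - 3 = 35
New sum = old_sum + delta = 118 + (35) = 153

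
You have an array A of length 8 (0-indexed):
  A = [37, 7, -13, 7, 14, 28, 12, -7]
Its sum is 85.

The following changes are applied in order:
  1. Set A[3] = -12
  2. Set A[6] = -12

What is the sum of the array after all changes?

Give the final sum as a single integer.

Initial sum: 85
Change 1: A[3] 7 -> -12, delta = -19, sum = 66
Change 2: A[6] 12 -> -12, delta = -24, sum = 42

Answer: 42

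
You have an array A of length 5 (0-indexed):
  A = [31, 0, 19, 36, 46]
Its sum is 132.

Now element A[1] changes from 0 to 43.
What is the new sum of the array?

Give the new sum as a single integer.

Old value at index 1: 0
New value at index 1: 43
Delta = 43 - 0 = 43
New sum = old_sum + delta = 132 + (43) = 175

Answer: 175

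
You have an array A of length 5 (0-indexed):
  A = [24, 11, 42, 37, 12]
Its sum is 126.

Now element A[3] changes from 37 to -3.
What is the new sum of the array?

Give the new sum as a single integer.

Old value at index 3: 37
New value at index 3: -3
Delta = -3 - 37 = -40
New sum = old_sum + delta = 126 + (-40) = 86

Answer: 86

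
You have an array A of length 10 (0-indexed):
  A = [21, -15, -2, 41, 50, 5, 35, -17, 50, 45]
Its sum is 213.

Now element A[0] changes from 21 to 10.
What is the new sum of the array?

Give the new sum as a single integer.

Old value at index 0: 21
New value at index 0: 10
Delta = 10 - 21 = -11
New sum = old_sum + delta = 213 + (-11) = 202

Answer: 202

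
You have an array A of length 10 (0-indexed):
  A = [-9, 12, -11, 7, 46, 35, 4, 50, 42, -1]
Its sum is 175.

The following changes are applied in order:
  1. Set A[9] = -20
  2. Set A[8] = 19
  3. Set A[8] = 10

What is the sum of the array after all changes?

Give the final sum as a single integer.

Answer: 124

Derivation:
Initial sum: 175
Change 1: A[9] -1 -> -20, delta = -19, sum = 156
Change 2: A[8] 42 -> 19, delta = -23, sum = 133
Change 3: A[8] 19 -> 10, delta = -9, sum = 124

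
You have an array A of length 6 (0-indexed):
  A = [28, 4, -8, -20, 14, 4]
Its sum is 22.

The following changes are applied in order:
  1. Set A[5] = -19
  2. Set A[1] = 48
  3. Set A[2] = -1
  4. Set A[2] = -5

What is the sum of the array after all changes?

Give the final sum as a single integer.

Initial sum: 22
Change 1: A[5] 4 -> -19, delta = -23, sum = -1
Change 2: A[1] 4 -> 48, delta = 44, sum = 43
Change 3: A[2] -8 -> -1, delta = 7, sum = 50
Change 4: A[2] -1 -> -5, delta = -4, sum = 46

Answer: 46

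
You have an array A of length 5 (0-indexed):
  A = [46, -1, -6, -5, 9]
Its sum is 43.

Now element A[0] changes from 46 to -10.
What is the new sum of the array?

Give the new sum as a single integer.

Answer: -13

Derivation:
Old value at index 0: 46
New value at index 0: -10
Delta = -10 - 46 = -56
New sum = old_sum + delta = 43 + (-56) = -13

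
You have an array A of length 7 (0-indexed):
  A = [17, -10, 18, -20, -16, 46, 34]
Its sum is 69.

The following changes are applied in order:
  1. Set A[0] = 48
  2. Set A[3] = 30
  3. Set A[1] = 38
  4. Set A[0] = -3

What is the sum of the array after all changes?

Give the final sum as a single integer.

Answer: 147

Derivation:
Initial sum: 69
Change 1: A[0] 17 -> 48, delta = 31, sum = 100
Change 2: A[3] -20 -> 30, delta = 50, sum = 150
Change 3: A[1] -10 -> 38, delta = 48, sum = 198
Change 4: A[0] 48 -> -3, delta = -51, sum = 147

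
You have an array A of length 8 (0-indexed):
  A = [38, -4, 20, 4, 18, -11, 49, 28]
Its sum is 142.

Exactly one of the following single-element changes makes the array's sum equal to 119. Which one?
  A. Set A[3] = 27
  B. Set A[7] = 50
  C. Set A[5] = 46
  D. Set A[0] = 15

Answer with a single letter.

Option A: A[3] 4->27, delta=23, new_sum=142+(23)=165
Option B: A[7] 28->50, delta=22, new_sum=142+(22)=164
Option C: A[5] -11->46, delta=57, new_sum=142+(57)=199
Option D: A[0] 38->15, delta=-23, new_sum=142+(-23)=119 <-- matches target

Answer: D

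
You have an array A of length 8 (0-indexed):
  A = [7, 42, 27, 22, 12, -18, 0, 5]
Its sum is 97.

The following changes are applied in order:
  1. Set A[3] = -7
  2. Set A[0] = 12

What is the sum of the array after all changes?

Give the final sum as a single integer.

Initial sum: 97
Change 1: A[3] 22 -> -7, delta = -29, sum = 68
Change 2: A[0] 7 -> 12, delta = 5, sum = 73

Answer: 73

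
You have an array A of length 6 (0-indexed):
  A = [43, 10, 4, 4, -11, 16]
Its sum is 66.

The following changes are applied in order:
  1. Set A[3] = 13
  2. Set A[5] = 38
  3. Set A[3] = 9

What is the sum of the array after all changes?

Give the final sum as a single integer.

Answer: 93

Derivation:
Initial sum: 66
Change 1: A[3] 4 -> 13, delta = 9, sum = 75
Change 2: A[5] 16 -> 38, delta = 22, sum = 97
Change 3: A[3] 13 -> 9, delta = -4, sum = 93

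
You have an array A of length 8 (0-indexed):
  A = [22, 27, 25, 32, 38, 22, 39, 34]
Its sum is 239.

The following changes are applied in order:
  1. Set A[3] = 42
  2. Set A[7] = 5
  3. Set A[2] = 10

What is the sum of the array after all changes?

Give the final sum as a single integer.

Answer: 205

Derivation:
Initial sum: 239
Change 1: A[3] 32 -> 42, delta = 10, sum = 249
Change 2: A[7] 34 -> 5, delta = -29, sum = 220
Change 3: A[2] 25 -> 10, delta = -15, sum = 205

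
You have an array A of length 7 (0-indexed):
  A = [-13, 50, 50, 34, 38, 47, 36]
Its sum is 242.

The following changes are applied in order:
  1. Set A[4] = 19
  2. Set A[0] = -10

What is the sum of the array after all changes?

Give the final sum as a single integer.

Initial sum: 242
Change 1: A[4] 38 -> 19, delta = -19, sum = 223
Change 2: A[0] -13 -> -10, delta = 3, sum = 226

Answer: 226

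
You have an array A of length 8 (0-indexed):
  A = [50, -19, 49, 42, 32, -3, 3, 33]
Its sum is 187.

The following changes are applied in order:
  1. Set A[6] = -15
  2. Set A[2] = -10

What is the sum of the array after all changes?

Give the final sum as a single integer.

Initial sum: 187
Change 1: A[6] 3 -> -15, delta = -18, sum = 169
Change 2: A[2] 49 -> -10, delta = -59, sum = 110

Answer: 110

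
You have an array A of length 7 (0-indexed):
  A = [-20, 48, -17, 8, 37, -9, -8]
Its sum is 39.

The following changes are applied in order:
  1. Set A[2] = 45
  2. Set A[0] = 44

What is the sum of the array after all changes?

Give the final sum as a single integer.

Answer: 165

Derivation:
Initial sum: 39
Change 1: A[2] -17 -> 45, delta = 62, sum = 101
Change 2: A[0] -20 -> 44, delta = 64, sum = 165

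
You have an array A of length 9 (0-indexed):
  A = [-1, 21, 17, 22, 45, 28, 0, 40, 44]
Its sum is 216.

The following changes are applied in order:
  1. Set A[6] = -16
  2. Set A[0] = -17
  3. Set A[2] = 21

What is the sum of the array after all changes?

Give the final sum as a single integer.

Initial sum: 216
Change 1: A[6] 0 -> -16, delta = -16, sum = 200
Change 2: A[0] -1 -> -17, delta = -16, sum = 184
Change 3: A[2] 17 -> 21, delta = 4, sum = 188

Answer: 188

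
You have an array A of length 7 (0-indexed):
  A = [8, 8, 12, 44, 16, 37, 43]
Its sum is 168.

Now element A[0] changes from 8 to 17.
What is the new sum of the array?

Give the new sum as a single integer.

Answer: 177

Derivation:
Old value at index 0: 8
New value at index 0: 17
Delta = 17 - 8 = 9
New sum = old_sum + delta = 168 + (9) = 177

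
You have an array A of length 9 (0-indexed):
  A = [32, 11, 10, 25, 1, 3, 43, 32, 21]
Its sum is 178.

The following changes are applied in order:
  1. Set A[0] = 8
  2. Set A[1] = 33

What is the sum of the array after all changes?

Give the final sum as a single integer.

Initial sum: 178
Change 1: A[0] 32 -> 8, delta = -24, sum = 154
Change 2: A[1] 11 -> 33, delta = 22, sum = 176

Answer: 176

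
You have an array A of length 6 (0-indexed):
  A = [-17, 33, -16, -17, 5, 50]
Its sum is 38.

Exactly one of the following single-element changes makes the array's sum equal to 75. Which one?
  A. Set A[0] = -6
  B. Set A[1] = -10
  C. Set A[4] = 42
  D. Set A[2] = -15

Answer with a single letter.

Answer: C

Derivation:
Option A: A[0] -17->-6, delta=11, new_sum=38+(11)=49
Option B: A[1] 33->-10, delta=-43, new_sum=38+(-43)=-5
Option C: A[4] 5->42, delta=37, new_sum=38+(37)=75 <-- matches target
Option D: A[2] -16->-15, delta=1, new_sum=38+(1)=39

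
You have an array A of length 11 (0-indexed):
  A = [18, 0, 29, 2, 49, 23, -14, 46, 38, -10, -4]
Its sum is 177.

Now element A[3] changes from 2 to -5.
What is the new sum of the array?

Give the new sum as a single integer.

Old value at index 3: 2
New value at index 3: -5
Delta = -5 - 2 = -7
New sum = old_sum + delta = 177 + (-7) = 170

Answer: 170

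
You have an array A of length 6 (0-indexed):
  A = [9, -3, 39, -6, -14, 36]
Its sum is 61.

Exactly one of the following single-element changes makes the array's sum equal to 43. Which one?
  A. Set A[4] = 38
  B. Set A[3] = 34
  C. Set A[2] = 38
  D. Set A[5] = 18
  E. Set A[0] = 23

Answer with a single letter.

Option A: A[4] -14->38, delta=52, new_sum=61+(52)=113
Option B: A[3] -6->34, delta=40, new_sum=61+(40)=101
Option C: A[2] 39->38, delta=-1, new_sum=61+(-1)=60
Option D: A[5] 36->18, delta=-18, new_sum=61+(-18)=43 <-- matches target
Option E: A[0] 9->23, delta=14, new_sum=61+(14)=75

Answer: D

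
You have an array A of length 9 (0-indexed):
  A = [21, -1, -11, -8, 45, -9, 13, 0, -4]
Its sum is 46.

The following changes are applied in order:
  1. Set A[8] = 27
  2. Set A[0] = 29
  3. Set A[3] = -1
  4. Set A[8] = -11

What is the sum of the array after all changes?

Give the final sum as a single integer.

Initial sum: 46
Change 1: A[8] -4 -> 27, delta = 31, sum = 77
Change 2: A[0] 21 -> 29, delta = 8, sum = 85
Change 3: A[3] -8 -> -1, delta = 7, sum = 92
Change 4: A[8] 27 -> -11, delta = -38, sum = 54

Answer: 54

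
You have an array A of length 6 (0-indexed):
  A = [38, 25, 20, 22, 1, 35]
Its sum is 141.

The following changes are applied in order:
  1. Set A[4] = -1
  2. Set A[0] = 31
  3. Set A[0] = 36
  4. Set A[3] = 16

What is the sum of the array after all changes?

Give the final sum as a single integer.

Initial sum: 141
Change 1: A[4] 1 -> -1, delta = -2, sum = 139
Change 2: A[0] 38 -> 31, delta = -7, sum = 132
Change 3: A[0] 31 -> 36, delta = 5, sum = 137
Change 4: A[3] 22 -> 16, delta = -6, sum = 131

Answer: 131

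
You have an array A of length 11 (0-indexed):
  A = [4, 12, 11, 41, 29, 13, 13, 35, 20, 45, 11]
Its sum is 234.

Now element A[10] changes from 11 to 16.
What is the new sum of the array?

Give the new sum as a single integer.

Answer: 239

Derivation:
Old value at index 10: 11
New value at index 10: 16
Delta = 16 - 11 = 5
New sum = old_sum + delta = 234 + (5) = 239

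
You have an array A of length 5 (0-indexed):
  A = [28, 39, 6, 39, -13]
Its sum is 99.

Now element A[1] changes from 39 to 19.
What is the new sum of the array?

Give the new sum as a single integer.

Old value at index 1: 39
New value at index 1: 19
Delta = 19 - 39 = -20
New sum = old_sum + delta = 99 + (-20) = 79

Answer: 79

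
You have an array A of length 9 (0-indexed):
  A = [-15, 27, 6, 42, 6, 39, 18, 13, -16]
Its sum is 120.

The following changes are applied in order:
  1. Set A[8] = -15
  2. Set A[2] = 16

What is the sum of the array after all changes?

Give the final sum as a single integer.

Answer: 131

Derivation:
Initial sum: 120
Change 1: A[8] -16 -> -15, delta = 1, sum = 121
Change 2: A[2] 6 -> 16, delta = 10, sum = 131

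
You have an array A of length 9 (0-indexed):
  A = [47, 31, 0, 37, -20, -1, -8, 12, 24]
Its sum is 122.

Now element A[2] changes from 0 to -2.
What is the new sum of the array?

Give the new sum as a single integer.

Answer: 120

Derivation:
Old value at index 2: 0
New value at index 2: -2
Delta = -2 - 0 = -2
New sum = old_sum + delta = 122 + (-2) = 120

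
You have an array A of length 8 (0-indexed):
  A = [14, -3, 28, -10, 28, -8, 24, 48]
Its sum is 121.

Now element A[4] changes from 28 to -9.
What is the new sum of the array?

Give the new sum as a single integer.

Old value at index 4: 28
New value at index 4: -9
Delta = -9 - 28 = -37
New sum = old_sum + delta = 121 + (-37) = 84

Answer: 84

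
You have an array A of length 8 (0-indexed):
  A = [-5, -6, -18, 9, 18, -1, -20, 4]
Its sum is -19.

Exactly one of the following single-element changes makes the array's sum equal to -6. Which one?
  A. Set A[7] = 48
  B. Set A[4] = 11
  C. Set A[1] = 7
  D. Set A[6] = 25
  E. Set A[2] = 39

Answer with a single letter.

Option A: A[7] 4->48, delta=44, new_sum=-19+(44)=25
Option B: A[4] 18->11, delta=-7, new_sum=-19+(-7)=-26
Option C: A[1] -6->7, delta=13, new_sum=-19+(13)=-6 <-- matches target
Option D: A[6] -20->25, delta=45, new_sum=-19+(45)=26
Option E: A[2] -18->39, delta=57, new_sum=-19+(57)=38

Answer: C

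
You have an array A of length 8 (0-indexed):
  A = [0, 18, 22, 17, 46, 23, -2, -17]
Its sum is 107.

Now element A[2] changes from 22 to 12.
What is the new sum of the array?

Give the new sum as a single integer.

Answer: 97

Derivation:
Old value at index 2: 22
New value at index 2: 12
Delta = 12 - 22 = -10
New sum = old_sum + delta = 107 + (-10) = 97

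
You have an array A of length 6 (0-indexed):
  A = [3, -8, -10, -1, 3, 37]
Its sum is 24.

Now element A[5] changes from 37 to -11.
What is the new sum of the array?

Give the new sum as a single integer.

Answer: -24

Derivation:
Old value at index 5: 37
New value at index 5: -11
Delta = -11 - 37 = -48
New sum = old_sum + delta = 24 + (-48) = -24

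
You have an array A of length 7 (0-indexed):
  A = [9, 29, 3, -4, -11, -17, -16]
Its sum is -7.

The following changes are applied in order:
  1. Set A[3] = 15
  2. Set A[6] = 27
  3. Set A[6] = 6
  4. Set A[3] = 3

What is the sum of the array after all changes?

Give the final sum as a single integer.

Answer: 22

Derivation:
Initial sum: -7
Change 1: A[3] -4 -> 15, delta = 19, sum = 12
Change 2: A[6] -16 -> 27, delta = 43, sum = 55
Change 3: A[6] 27 -> 6, delta = -21, sum = 34
Change 4: A[3] 15 -> 3, delta = -12, sum = 22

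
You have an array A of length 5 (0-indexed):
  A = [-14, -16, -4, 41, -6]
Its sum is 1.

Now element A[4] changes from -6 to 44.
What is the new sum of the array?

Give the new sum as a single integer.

Answer: 51

Derivation:
Old value at index 4: -6
New value at index 4: 44
Delta = 44 - -6 = 50
New sum = old_sum + delta = 1 + (50) = 51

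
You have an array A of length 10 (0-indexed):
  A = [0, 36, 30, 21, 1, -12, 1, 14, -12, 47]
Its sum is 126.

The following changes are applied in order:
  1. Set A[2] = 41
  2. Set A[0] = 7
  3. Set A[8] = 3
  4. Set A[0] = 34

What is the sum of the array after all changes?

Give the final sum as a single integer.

Answer: 186

Derivation:
Initial sum: 126
Change 1: A[2] 30 -> 41, delta = 11, sum = 137
Change 2: A[0] 0 -> 7, delta = 7, sum = 144
Change 3: A[8] -12 -> 3, delta = 15, sum = 159
Change 4: A[0] 7 -> 34, delta = 27, sum = 186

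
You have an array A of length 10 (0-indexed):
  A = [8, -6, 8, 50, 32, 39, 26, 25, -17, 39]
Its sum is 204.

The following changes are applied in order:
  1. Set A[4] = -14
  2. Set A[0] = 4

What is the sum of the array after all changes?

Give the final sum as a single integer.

Initial sum: 204
Change 1: A[4] 32 -> -14, delta = -46, sum = 158
Change 2: A[0] 8 -> 4, delta = -4, sum = 154

Answer: 154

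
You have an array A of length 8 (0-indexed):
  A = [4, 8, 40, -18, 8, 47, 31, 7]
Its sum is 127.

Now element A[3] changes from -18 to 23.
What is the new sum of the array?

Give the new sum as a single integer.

Answer: 168

Derivation:
Old value at index 3: -18
New value at index 3: 23
Delta = 23 - -18 = 41
New sum = old_sum + delta = 127 + (41) = 168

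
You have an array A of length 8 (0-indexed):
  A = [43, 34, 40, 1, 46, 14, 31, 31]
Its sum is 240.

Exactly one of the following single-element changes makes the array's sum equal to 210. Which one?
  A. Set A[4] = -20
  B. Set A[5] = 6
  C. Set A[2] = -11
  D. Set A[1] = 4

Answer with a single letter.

Option A: A[4] 46->-20, delta=-66, new_sum=240+(-66)=174
Option B: A[5] 14->6, delta=-8, new_sum=240+(-8)=232
Option C: A[2] 40->-11, delta=-51, new_sum=240+(-51)=189
Option D: A[1] 34->4, delta=-30, new_sum=240+(-30)=210 <-- matches target

Answer: D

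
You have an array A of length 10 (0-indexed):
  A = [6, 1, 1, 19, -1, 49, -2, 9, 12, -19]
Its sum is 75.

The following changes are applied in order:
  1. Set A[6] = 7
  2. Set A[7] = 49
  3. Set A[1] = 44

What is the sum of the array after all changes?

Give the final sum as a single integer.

Answer: 167

Derivation:
Initial sum: 75
Change 1: A[6] -2 -> 7, delta = 9, sum = 84
Change 2: A[7] 9 -> 49, delta = 40, sum = 124
Change 3: A[1] 1 -> 44, delta = 43, sum = 167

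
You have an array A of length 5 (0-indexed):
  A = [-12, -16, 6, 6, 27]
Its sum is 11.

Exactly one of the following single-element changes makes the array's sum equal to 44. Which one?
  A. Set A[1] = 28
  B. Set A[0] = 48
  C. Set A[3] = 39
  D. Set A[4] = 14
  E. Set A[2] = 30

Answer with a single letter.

Answer: C

Derivation:
Option A: A[1] -16->28, delta=44, new_sum=11+(44)=55
Option B: A[0] -12->48, delta=60, new_sum=11+(60)=71
Option C: A[3] 6->39, delta=33, new_sum=11+(33)=44 <-- matches target
Option D: A[4] 27->14, delta=-13, new_sum=11+(-13)=-2
Option E: A[2] 6->30, delta=24, new_sum=11+(24)=35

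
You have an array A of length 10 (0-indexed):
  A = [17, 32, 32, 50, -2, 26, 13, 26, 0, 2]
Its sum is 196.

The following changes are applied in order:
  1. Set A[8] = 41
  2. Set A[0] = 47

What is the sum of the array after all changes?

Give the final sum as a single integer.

Answer: 267

Derivation:
Initial sum: 196
Change 1: A[8] 0 -> 41, delta = 41, sum = 237
Change 2: A[0] 17 -> 47, delta = 30, sum = 267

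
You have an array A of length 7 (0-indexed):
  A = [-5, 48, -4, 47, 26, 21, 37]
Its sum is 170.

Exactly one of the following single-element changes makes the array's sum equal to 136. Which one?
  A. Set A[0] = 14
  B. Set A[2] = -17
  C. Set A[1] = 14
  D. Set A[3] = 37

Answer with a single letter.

Answer: C

Derivation:
Option A: A[0] -5->14, delta=19, new_sum=170+(19)=189
Option B: A[2] -4->-17, delta=-13, new_sum=170+(-13)=157
Option C: A[1] 48->14, delta=-34, new_sum=170+(-34)=136 <-- matches target
Option D: A[3] 47->37, delta=-10, new_sum=170+(-10)=160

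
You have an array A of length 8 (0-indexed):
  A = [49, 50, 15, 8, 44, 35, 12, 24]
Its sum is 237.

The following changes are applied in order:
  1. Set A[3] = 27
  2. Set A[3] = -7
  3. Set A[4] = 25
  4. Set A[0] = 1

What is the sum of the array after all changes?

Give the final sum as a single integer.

Initial sum: 237
Change 1: A[3] 8 -> 27, delta = 19, sum = 256
Change 2: A[3] 27 -> -7, delta = -34, sum = 222
Change 3: A[4] 44 -> 25, delta = -19, sum = 203
Change 4: A[0] 49 -> 1, delta = -48, sum = 155

Answer: 155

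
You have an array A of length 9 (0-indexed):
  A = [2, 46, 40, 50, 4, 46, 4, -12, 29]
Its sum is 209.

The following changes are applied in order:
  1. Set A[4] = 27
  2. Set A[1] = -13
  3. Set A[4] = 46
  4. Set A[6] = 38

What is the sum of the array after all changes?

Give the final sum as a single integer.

Initial sum: 209
Change 1: A[4] 4 -> 27, delta = 23, sum = 232
Change 2: A[1] 46 -> -13, delta = -59, sum = 173
Change 3: A[4] 27 -> 46, delta = 19, sum = 192
Change 4: A[6] 4 -> 38, delta = 34, sum = 226

Answer: 226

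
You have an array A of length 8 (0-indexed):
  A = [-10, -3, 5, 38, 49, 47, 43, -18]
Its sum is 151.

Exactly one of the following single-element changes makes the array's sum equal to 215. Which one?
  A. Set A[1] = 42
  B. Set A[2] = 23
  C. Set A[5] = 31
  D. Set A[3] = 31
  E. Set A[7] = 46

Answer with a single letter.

Option A: A[1] -3->42, delta=45, new_sum=151+(45)=196
Option B: A[2] 5->23, delta=18, new_sum=151+(18)=169
Option C: A[5] 47->31, delta=-16, new_sum=151+(-16)=135
Option D: A[3] 38->31, delta=-7, new_sum=151+(-7)=144
Option E: A[7] -18->46, delta=64, new_sum=151+(64)=215 <-- matches target

Answer: E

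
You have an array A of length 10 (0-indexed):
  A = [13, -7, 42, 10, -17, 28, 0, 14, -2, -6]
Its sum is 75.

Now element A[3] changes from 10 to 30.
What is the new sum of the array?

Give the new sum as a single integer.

Answer: 95

Derivation:
Old value at index 3: 10
New value at index 3: 30
Delta = 30 - 10 = 20
New sum = old_sum + delta = 75 + (20) = 95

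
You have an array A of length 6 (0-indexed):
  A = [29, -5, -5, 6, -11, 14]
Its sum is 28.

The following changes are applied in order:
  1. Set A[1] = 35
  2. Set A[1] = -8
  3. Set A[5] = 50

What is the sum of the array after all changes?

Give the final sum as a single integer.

Initial sum: 28
Change 1: A[1] -5 -> 35, delta = 40, sum = 68
Change 2: A[1] 35 -> -8, delta = -43, sum = 25
Change 3: A[5] 14 -> 50, delta = 36, sum = 61

Answer: 61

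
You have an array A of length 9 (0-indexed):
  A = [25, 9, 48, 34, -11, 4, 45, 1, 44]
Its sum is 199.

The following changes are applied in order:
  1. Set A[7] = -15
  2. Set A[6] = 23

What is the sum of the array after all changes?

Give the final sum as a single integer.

Answer: 161

Derivation:
Initial sum: 199
Change 1: A[7] 1 -> -15, delta = -16, sum = 183
Change 2: A[6] 45 -> 23, delta = -22, sum = 161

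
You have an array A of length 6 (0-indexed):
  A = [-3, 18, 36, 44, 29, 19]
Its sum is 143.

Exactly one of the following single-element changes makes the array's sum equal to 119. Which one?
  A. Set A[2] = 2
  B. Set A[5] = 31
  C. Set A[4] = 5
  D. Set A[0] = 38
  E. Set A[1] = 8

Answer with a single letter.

Option A: A[2] 36->2, delta=-34, new_sum=143+(-34)=109
Option B: A[5] 19->31, delta=12, new_sum=143+(12)=155
Option C: A[4] 29->5, delta=-24, new_sum=143+(-24)=119 <-- matches target
Option D: A[0] -3->38, delta=41, new_sum=143+(41)=184
Option E: A[1] 18->8, delta=-10, new_sum=143+(-10)=133

Answer: C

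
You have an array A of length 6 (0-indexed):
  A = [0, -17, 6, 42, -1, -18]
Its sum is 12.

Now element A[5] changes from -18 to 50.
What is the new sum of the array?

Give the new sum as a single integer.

Answer: 80

Derivation:
Old value at index 5: -18
New value at index 5: 50
Delta = 50 - -18 = 68
New sum = old_sum + delta = 12 + (68) = 80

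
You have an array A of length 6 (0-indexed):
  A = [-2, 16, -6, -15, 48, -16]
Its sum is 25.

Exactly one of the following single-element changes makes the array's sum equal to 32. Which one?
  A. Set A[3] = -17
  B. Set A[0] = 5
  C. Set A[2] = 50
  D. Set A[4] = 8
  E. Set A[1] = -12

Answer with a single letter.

Option A: A[3] -15->-17, delta=-2, new_sum=25+(-2)=23
Option B: A[0] -2->5, delta=7, new_sum=25+(7)=32 <-- matches target
Option C: A[2] -6->50, delta=56, new_sum=25+(56)=81
Option D: A[4] 48->8, delta=-40, new_sum=25+(-40)=-15
Option E: A[1] 16->-12, delta=-28, new_sum=25+(-28)=-3

Answer: B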